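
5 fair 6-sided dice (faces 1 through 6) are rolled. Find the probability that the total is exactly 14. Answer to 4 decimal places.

0.0694

There are 6^5 = 7776 equally likely outcomes.
The number of ordered 5-tuples from {1,…,6} summing to 14 is 540.
P(sum = 14) = 540/7776 = 5/72 ≈ 0.0694.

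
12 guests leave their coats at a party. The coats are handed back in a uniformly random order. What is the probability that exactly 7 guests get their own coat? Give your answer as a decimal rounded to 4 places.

Choose which 7 of the 12 are fixed: C(12,7) = 792 ways.
The remaining 5 must have no fixed point: D(5) = 44.
P = 792·44/479001600 = 11/151200 ≈ 0.0001.

0.0001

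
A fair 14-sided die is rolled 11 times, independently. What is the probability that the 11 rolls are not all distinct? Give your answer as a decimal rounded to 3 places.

0.996

P(all 11 different) = 14/14 · 13/14 · ··· · 4/14 ≈ 0.004.
P(at least two equal) = 1 − 0.004 = 0.996.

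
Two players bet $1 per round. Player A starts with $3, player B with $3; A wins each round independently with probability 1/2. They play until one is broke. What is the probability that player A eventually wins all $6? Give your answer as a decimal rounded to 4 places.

With a fair step, P(i) = ½P(i−1) + ½P(i+1) with P(0)=0, P(6)=1 has the linear solution P(i) = i/6.
P(3) = 3/6 = 1/2 ≈ 0.5000.

0.5000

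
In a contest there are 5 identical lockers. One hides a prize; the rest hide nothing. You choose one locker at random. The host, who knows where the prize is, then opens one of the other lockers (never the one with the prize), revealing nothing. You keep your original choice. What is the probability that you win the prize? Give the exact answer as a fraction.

1/5

The host can always open an empty locker regardless of your choice, so this gives no information about your original locker.
P(win by staying) = 1/5.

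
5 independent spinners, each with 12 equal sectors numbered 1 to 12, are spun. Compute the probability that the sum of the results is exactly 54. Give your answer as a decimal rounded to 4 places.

0.0008

There are 12^5 = 248832 equally likely outcomes.
The number of ordered 5-tuples from {1,…,12} summing to 54 is 210.
P(sum = 54) = 210/248832 = 35/41472 ≈ 0.0008.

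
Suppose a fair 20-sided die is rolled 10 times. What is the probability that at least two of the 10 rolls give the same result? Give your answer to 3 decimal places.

P(all 10 different) = 20/20 · 19/20 · ··· · 11/20 ≈ 0.065.
P(at least two equal) = 1 − 0.065 = 0.935.

0.935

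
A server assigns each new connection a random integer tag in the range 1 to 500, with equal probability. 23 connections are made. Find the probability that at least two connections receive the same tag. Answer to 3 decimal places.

0.402

It's easier to compute the probability that all 23 are distinct.
P(all distinct) = 500/500 · 499/500 · ··· · 478/500 ≈ 0.598.
So the probability of at least one match is 1 − 0.598 = 0.402.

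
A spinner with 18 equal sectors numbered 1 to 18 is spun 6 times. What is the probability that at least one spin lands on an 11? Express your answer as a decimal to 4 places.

P(no spin lands on an 11) = (17/18)^6 ≈ 0.7097.
P(at least one) = 1 − 0.7097 = 0.2903.

0.2903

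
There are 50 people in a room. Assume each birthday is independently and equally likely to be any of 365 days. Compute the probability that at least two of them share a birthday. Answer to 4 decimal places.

0.9704

It's easier to compute the probability that all 50 are distinct.
P(all distinct) = 365/365 · 364/365 · ··· · 316/365 ≈ 0.0296.
So the probability of at least one match is 1 − 0.0296 = 0.9704.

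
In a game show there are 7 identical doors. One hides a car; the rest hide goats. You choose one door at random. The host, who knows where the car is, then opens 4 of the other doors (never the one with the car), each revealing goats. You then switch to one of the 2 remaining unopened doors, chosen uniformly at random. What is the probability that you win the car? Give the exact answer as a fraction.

Your original door holds the car with probability 1/7, so the other 6 collectively hold it with probability 6/7.
The host can always find 4 empty doors to open, so the reveals don't change that 6/7; it is now spread over the 2 remaining unopened doors.
P(win by switching) = (6/7) · (1/2) = 3/7.

3/7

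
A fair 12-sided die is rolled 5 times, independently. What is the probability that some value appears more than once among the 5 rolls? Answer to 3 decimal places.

P(all 5 different) = 12/12 · 11/12 · ··· · 8/12 ≈ 0.382.
P(at least two equal) = 1 − 0.382 = 0.618.

0.618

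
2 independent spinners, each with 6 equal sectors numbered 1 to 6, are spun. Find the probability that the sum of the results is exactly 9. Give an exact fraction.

1/9

There are 6^2 = 36 equally likely outcomes.
The number of ordered 2-tuples from {1,…,6} summing to 9 is 4.
P(sum = 9) = 4/36 = 1/9.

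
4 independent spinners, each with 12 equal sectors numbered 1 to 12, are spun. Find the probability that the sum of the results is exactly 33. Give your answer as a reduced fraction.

There are 12^4 = 20736 equally likely outcomes.
The number of ordered 4-tuples from {1,…,12} summing to 33 is 736.
P(sum = 33) = 736/20736 = 23/648.

23/648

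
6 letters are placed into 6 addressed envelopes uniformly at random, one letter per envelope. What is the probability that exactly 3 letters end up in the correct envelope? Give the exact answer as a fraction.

Choose which 3 of the 6 are fixed: C(6,3) = 20 ways.
The remaining 3 must have no fixed point: D(3) = 2.
P = 20·2/720 = 1/18.

1/18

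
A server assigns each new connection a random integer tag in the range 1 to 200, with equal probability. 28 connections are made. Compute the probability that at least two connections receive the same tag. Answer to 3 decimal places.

0.862

It's easier to compute the probability that all 28 are distinct.
P(all distinct) = 200/200 · 199/200 · ··· · 173/200 ≈ 0.138.
So the probability of at least one match is 1 − 0.138 = 0.862.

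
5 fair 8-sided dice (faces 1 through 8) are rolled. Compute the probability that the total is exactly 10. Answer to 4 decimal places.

0.0038

There are 8^5 = 32768 equally likely outcomes.
The number of ordered 5-tuples from {1,…,8} summing to 10 is 126.
P(sum = 10) = 126/32768 = 63/16384 ≈ 0.0038.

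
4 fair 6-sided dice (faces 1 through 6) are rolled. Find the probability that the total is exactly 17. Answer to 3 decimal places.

There are 6^4 = 1296 equally likely outcomes.
The number of ordered 4-tuples from {1,…,6} summing to 17 is 104.
P(sum = 17) = 104/1296 = 13/162 ≈ 0.080.

0.080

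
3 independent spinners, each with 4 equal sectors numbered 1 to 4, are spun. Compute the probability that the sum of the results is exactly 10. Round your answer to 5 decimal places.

There are 4^3 = 64 equally likely outcomes.
The number of ordered 3-tuples from {1,…,4} summing to 10 is 6.
P(sum = 10) = 6/64 = 3/32 ≈ 0.09375.

0.09375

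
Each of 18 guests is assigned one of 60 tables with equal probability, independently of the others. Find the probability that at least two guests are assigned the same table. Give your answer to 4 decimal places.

0.9417

It's easier to compute the probability that all 18 are distinct.
P(all distinct) = 60/60 · 59/60 · ··· · 43/60 ≈ 0.0583.
So the probability of at least one match is 1 − 0.0583 = 0.9417.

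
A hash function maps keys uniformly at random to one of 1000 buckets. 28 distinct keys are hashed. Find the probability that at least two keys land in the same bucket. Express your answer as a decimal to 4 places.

0.3172

It's easier to compute the probability that all 28 are distinct.
P(all distinct) = 1000/1000 · 999/1000 · ··· · 973/1000 ≈ 0.6828.
So the probability of at least one match is 1 − 0.6828 = 0.3172.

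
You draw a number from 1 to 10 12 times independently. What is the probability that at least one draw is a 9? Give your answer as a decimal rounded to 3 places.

P(no draw is a 9) = (9/10)^12 ≈ 0.282.
P(at least one) = 1 − 0.282 = 0.718.

0.718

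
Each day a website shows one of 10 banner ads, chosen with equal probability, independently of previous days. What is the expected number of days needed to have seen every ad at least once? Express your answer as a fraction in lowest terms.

7381/252

After i distinct types are collected, each trial gives a new one with probability (10−i)/10, so the expected wait for the next new type is 10/(10−i).
E = 10/10 + 10/9 + 10/8 + 10/7 + 10/6 + 10/5 + 10/4 + 10/3 + 10/2 + 10/1 = 7381/252.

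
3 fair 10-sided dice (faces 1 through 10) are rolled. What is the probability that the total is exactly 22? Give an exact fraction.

There are 10^3 = 1000 equally likely outcomes.
The number of ordered 3-tuples from {1,…,10} summing to 22 is 45.
P(sum = 22) = 45/1000 = 9/200.

9/200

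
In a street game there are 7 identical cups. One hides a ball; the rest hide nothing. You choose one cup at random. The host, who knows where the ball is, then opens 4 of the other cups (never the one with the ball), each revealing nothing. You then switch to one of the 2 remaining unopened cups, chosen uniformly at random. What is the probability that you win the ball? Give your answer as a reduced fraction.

3/7

Your original cup holds the ball with probability 1/7, so the other 6 collectively hold it with probability 6/7.
The host can always find 4 empty cups to open, so the reveals don't change that 6/7; it is now spread over the 2 remaining unopened cups.
P(win by switching) = (6/7) · (1/2) = 3/7.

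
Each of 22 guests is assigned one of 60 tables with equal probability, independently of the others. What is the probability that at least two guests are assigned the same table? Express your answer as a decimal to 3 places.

It's easier to compute the probability that all 22 are distinct.
P(all distinct) = 60/60 · 59/60 · ··· · 39/60 ≈ 0.012.
So the probability of at least one match is 1 − 0.012 = 0.988.

0.988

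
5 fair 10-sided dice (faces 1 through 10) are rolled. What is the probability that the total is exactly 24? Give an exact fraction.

There are 10^5 = 100000 equally likely outcomes.
The number of ordered 5-tuples from {1,…,10} summing to 24 is 5280.
P(sum = 24) = 5280/100000 = 33/625.

33/625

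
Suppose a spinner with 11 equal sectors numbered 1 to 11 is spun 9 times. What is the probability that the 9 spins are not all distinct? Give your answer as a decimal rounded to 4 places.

0.9915

P(all 9 different) = 11/11 · 10/11 · ··· · 3/11 ≈ 0.0085.
P(at least two equal) = 1 − 0.0085 = 0.9915.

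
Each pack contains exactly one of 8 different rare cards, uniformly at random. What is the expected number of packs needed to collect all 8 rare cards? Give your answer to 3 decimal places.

After i distinct types are collected, each trial gives a new one with probability (8−i)/8, so the expected wait for the next new type is 8/(8−i).
E = 8/8 + 8/7 + 8/6 + 8/5 + 8/4 + 8/3 + 8/2 + 8/1 = 761/35 ≈ 21.743.

21.743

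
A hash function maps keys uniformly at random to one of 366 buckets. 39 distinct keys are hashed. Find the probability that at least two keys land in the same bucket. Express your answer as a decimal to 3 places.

0.877

It's easier to compute the probability that all 39 are distinct.
P(all distinct) = 366/366 · 365/366 · ··· · 328/366 ≈ 0.123.
So the probability of at least one match is 1 − 0.123 = 0.877.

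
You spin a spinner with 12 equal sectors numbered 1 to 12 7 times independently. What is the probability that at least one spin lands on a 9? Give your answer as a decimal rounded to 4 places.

P(no spin lands on a 9) = (11/12)^7 ≈ 0.5439.
P(at least one) = 1 − 0.5439 = 0.4561.

0.4561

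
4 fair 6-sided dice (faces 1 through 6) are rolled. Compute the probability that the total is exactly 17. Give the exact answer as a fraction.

There are 6^4 = 1296 equally likely outcomes.
The number of ordered 4-tuples from {1,…,6} summing to 17 is 104.
P(sum = 17) = 104/1296 = 13/162.

13/162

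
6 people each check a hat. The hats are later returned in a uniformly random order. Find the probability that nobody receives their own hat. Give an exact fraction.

This is the derangement probability: permutations of 6 with no fixed point.
D(6) = 6! · (1 − 1/1! + 1/2! − ··· + (−1)^6/6!) = 265.
P = 265/720 = 53/144.

53/144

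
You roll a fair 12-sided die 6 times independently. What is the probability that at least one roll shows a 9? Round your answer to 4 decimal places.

P(no roll shows a 9) = (11/12)^6 ≈ 0.5933.
P(at least one) = 1 − 0.5933 = 0.4067.

0.4067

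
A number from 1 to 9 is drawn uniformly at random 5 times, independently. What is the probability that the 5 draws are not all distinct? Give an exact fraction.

P(all 5 different) = 9/9 · 8/9 · ··· · 5/9 = 560/2187.
P(at least two equal) = 1 − 560/2187 = 1627/2187.

1627/2187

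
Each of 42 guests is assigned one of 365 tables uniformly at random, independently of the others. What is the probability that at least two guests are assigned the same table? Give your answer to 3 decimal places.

It's easier to compute the probability that all 42 are distinct.
P(all distinct) = 365/365 · 364/365 · ··· · 324/365 ≈ 0.086.
So the probability of at least one match is 1 − 0.086 = 0.914.

0.914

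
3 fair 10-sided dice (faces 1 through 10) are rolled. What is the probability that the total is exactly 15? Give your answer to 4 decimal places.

0.0730

There are 10^3 = 1000 equally likely outcomes.
The number of ordered 3-tuples from {1,…,10} summing to 15 is 73.
P(sum = 15) = 73/1000 ≈ 0.0730.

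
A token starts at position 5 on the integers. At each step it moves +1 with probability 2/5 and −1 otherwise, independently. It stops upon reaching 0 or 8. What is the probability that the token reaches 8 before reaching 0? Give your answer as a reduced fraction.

Let r = q/p = (3/5)/(2/5) = 3/2. The recurrence P(i) = p·P(i+1) + q·P(i−1) with P(0)=0, P(8)=1 gives P(i) = (1 − r^i)/(1 − r^8).
P(5) = (1 − (3/2)^5) / (1 − (3/2)^8) = 1688/6305.

1688/6305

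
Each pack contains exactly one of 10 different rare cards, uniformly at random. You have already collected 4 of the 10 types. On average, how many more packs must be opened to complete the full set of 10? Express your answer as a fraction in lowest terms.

49/2

Starting from 4 distinct types, each trial gives a new one with probability (10−i)/10 when i types are held, so the wait for the next new type is 10/(10−i).
E = 10/6 + 10/5 + 10/4 + 10/3 + 10/2 + 10/1 = 49/2.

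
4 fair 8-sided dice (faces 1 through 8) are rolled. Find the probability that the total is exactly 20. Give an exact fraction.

There are 8^4 = 4096 equally likely outcomes.
The number of ordered 4-tuples from {1,…,8} summing to 20 is 315.
P(sum = 20) = 315/4096.

315/4096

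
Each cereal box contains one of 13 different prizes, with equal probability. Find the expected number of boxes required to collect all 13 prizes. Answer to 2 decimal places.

41.34

After i distinct types are collected, each trial gives a new one with probability (13−i)/13, so the expected wait for the next new type is 13/(13−i).
E = 13/13 + 13/12 + 13/11 + 13/10 + 13/9 + 13/8 + 13/7 + 13/6 + 13/5 + 13/4 + 13/3 + 13/2 + 13/1 = 1145993/27720 ≈ 41.34.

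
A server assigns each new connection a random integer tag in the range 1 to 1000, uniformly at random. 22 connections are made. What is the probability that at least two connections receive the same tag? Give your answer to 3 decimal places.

0.208

It's easier to compute the probability that all 22 are distinct.
P(all distinct) = 1000/1000 · 999/1000 · ··· · 979/1000 ≈ 0.792.
So the probability of at least one match is 1 − 0.792 = 0.208.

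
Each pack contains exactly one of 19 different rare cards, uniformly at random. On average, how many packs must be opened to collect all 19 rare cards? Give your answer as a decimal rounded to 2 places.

67.41

After i distinct types are collected, each trial gives a new one with probability (19−i)/19, so the expected wait for the next new type is 19/(19−i).
E = 19/19 + 19/18 + 19/17 + 19/16 + 19/15 + 19/14 + 19/13 + 19/12 + 19/11 + 19/10 + 19/9 + 19/8 + 19/7 + 19/6 + 19/5 + 19/4 + 19/3 + 19/2 + 19/1 = 275295799/4084080 ≈ 67.41.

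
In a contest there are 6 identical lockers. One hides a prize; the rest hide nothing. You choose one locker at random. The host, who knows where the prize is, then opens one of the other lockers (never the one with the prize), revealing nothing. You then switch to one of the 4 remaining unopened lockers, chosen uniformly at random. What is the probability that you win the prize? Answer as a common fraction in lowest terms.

5/24

Your original locker holds the prize with probability 1/6, so the other 5 collectively hold it with probability 5/6.
The host can always find an empty locker to open, so this doesn't change that 5/6; it is now spread over the 4 remaining unopened lockers.
P(win by switching) = (5/6) · (1/4) = 5/24.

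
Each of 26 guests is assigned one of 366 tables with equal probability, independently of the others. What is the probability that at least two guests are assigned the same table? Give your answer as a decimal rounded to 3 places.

It's easier to compute the probability that all 26 are distinct.
P(all distinct) = 366/366 · 365/366 · ··· · 341/366 ≈ 0.403.
So the probability of at least one match is 1 − 0.403 = 0.597.

0.597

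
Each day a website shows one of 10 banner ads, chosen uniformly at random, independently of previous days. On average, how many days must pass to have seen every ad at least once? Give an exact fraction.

After i distinct types are collected, each trial gives a new one with probability (10−i)/10, so the expected wait for the next new type is 10/(10−i).
E = 10/10 + 10/9 + 10/8 + 10/7 + 10/6 + 10/5 + 10/4 + 10/3 + 10/2 + 10/1 = 7381/252.

7381/252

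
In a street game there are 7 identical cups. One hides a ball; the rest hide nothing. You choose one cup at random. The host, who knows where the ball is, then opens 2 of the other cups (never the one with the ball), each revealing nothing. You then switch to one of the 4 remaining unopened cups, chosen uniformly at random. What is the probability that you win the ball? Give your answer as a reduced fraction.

3/14

Your original cup holds the ball with probability 1/7, so the other 6 collectively hold it with probability 6/7.
The host can always find 2 empty cups to open, so the reveals don't change that 6/7; it is now spread over the 4 remaining unopened cups.
P(win by switching) = (6/7) · (1/4) = 3/14.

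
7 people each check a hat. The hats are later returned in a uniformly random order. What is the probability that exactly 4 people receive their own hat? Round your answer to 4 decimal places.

Choose which 4 of the 7 are fixed: C(7,4) = 35 ways.
The remaining 3 must have no fixed point: D(3) = 2.
P = 35·2/5040 = 1/72 ≈ 0.0139.

0.0139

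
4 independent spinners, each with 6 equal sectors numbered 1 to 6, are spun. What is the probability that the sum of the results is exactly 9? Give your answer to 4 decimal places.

There are 6^4 = 1296 equally likely outcomes.
The number of ordered 4-tuples from {1,…,6} summing to 9 is 56.
P(sum = 9) = 56/1296 = 7/162 ≈ 0.0432.

0.0432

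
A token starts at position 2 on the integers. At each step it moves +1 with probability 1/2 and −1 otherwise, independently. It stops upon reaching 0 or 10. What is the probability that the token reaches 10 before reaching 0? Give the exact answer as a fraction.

1/5

With a fair step, P(i) = ½P(i−1) + ½P(i+1) with P(0)=0, P(10)=1 has the linear solution P(i) = i/10.
P(2) = 2/10 = 1/5.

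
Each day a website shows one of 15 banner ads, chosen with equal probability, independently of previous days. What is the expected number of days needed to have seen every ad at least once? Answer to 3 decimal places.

49.773

After i distinct types are collected, each trial gives a new one with probability (15−i)/15, so the expected wait for the next new type is 15/(15−i).
E = 15/15 + 15/14 + 15/13 + 15/12 + 15/11 + 15/10 + 15/9 + 15/8 + 15/7 + 15/6 + 15/5 + 15/4 + 15/3 + 15/2 + 15/1 = 1195757/24024 ≈ 49.773.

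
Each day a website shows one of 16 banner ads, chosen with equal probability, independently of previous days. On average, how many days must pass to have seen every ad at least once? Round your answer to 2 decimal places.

54.09

After i distinct types are collected, each trial gives a new one with probability (16−i)/16, so the expected wait for the next new type is 16/(16−i).
E = 16/16 + 16/15 + 16/14 + 16/13 + 16/12 + 16/11 + 16/10 + 16/9 + 16/8 + 16/7 + 16/6 + 16/5 + 16/4 + 16/3 + 16/2 + 16/1 = 2436559/45045 ≈ 54.09.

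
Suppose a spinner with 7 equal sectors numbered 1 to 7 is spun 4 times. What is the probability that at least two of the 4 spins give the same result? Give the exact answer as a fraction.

223/343

P(all 4 different) = 7/7 · 6/7 · ··· · 4/7 = 120/343.
P(at least two equal) = 1 − 120/343 = 223/343.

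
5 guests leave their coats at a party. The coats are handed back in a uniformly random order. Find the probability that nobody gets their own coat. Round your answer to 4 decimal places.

This is the derangement probability: permutations of 5 with no fixed point.
D(5) = 5! · (1 − 1/1! + 1/2! − ··· + (−1)^5/5!) = 44.
P = 44/120 = 11/30 ≈ 0.3667.

0.3667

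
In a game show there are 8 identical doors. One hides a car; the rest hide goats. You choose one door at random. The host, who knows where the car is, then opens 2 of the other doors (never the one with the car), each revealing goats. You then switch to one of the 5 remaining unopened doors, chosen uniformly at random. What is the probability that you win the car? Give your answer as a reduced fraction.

Your original door holds the car with probability 1/8, so the other 7 collectively hold it with probability 7/8.
The host can always find 2 empty doors to open, so the reveals don't change that 7/8; it is now spread over the 5 remaining unopened doors.
P(win by switching) = (7/8) · (1/5) = 7/40.

7/40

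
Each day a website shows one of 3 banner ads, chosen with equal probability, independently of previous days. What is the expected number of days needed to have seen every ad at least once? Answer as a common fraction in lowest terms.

11/2

After i distinct types are collected, each trial gives a new one with probability (3−i)/3, so the expected wait for the next new type is 3/(3−i).
E = 3/3 + 3/2 + 3/1 = 11/2.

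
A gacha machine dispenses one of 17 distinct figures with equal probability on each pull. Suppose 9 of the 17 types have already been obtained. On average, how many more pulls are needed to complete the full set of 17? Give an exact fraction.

12937/280

Starting from 9 distinct types, each trial gives a new one with probability (17−i)/17 when i types are held, so the wait for the next new type is 17/(17−i).
E = 17/8 + 17/7 + 17/6 + 17/5 + 17/4 + 17/3 + 17/2 + 17/1 = 12937/280.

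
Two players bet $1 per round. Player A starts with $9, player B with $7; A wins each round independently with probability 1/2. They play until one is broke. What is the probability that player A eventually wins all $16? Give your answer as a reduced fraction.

9/16

With a fair step, P(i) = ½P(i−1) + ½P(i+1) with P(0)=0, P(16)=1 has the linear solution P(i) = i/16.
P(9) = 9/16.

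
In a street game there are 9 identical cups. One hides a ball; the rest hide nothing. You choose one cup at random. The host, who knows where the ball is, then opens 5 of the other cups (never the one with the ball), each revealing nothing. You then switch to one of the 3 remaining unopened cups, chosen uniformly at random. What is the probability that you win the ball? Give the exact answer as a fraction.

Your original cup holds the ball with probability 1/9, so the other 8 collectively hold it with probability 8/9.
The host can always find 5 empty cups to open, so the reveals don't change that 8/9; it is now spread over the 3 remaining unopened cups.
P(win by switching) = (8/9) · (1/3) = 8/27.

8/27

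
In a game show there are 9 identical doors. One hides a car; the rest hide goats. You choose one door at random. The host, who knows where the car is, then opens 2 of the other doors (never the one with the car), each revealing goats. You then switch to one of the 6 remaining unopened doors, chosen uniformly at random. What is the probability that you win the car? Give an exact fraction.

Your original door holds the car with probability 1/9, so the other 8 collectively hold it with probability 8/9.
The host can always find 2 empty doors to open, so the reveals don't change that 8/9; it is now spread over the 6 remaining unopened doors.
P(win by switching) = (8/9) · (1/6) = 4/27.

4/27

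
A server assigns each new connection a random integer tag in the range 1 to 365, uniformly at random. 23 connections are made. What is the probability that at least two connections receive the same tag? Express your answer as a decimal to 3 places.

0.507

It's easier to compute the probability that all 23 are distinct.
P(all distinct) = 365/365 · 364/365 · ··· · 343/365 ≈ 0.493.
So the probability of at least one match is 1 − 0.493 = 0.507.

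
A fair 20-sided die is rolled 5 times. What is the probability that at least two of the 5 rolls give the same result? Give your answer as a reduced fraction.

P(all 5 different) = 20/20 · 19/20 · ··· · 16/20 = 2907/5000.
P(at least two equal) = 1 − 2907/5000 = 2093/5000.

2093/5000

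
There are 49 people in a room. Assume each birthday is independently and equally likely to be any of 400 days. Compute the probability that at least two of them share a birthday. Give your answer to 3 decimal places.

It's easier to compute the probability that all 49 are distinct.
P(all distinct) = 400/400 · 399/400 · ··· · 352/400 ≈ 0.047.
So the probability of at least one match is 1 − 0.047 = 0.953.

0.953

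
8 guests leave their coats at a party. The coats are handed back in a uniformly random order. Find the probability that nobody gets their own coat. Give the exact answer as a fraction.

2119/5760

This is the derangement probability: permutations of 8 with no fixed point.
D(8) = 8! · (1 − 1/1! + 1/2! − ··· + (−1)^8/8!) = 14833.
P = 14833/40320 = 2119/5760.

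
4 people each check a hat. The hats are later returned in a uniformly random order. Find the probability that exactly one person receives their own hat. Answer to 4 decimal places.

Choose which one is fixed: C(4,1) = 4 ways.
The remaining 3 must have no fixed point: D(3) = 2.
P = 4·2/24 = 1/3 ≈ 0.3333.

0.3333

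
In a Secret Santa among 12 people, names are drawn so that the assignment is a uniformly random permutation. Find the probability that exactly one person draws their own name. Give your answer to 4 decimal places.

0.3679

Choose which one is fixed: C(12,1) = 12 ways.
The remaining 11 must have no fixed point: D(11) = 14684570.
P = 12·14684570/479001600 = 1468457/3991680 ≈ 0.3679.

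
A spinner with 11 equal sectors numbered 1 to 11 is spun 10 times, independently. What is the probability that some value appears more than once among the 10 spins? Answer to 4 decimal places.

0.9985

P(all 10 different) = 11/11 · 10/11 · ··· · 2/11 ≈ 0.0015.
P(at least two equal) = 1 − 0.0015 = 0.9985.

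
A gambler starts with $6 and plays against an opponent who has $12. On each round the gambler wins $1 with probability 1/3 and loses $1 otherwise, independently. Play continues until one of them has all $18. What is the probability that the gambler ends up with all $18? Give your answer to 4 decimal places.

0.0002

Let r = q/p = (2/3)/(1/3) = 2. The recurrence P(i) = p·P(i+1) + q·P(i−1) with P(0)=0, P(18)=1 gives P(i) = (1 − r^i)/(1 − r^18).
P(6) = (1 − (2)^6) / (1 − (2)^18) = 1/4161 ≈ 0.0002.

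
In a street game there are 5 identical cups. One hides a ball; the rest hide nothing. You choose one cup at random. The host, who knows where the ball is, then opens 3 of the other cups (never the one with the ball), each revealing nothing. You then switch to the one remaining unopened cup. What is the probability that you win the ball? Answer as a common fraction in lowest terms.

Your original cup holds the ball with probability 1/5, so the other 4 collectively hold it with probability 4/5.
The host can always find 3 empty cups to open, so the reveals don't change that 4/5; it is now spread over the 1 remaining unopened cup.
P(win by switching) = (4/5) · (1/1) = 4/5.

4/5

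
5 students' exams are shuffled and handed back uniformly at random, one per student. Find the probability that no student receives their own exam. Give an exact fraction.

This is the derangement probability: permutations of 5 with no fixed point.
D(5) = 5! · (1 − 1/1! + 1/2! − ··· + (−1)^5/5!) = 44.
P = 44/120 = 11/30.

11/30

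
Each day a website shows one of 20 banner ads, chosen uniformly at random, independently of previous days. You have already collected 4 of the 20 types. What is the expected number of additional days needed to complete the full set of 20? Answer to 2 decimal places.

Starting from 4 distinct types, each trial gives a new one with probability (20−i)/20 when i types are held, so the wait for the next new type is 20/(20−i).
E = 20/16 + 20/15 + 20/14 + 20/13 + 20/12 + 20/11 + 20/10 + 20/9 + 20/8 + 20/7 + 20/6 + 20/5 + 20/4 + 20/3 + 20/2 + 20/1 = 2436559/36036 ≈ 67.61.

67.61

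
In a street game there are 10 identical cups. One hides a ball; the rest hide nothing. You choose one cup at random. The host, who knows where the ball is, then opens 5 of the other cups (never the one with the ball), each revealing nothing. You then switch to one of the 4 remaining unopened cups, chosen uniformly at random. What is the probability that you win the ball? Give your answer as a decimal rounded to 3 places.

0.225

Your original cup holds the ball with probability 1/10, so the other 9 collectively hold it with probability 9/10.
The host can always find 5 empty cups to open, so the reveals don't change that 9/10; it is now spread over the 4 remaining unopened cups.
P(win by switching) = (9/10) · (1/4) = 9/40 ≈ 0.225.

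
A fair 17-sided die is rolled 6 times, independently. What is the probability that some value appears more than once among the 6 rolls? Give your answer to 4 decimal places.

0.6308

P(all 6 different) = 17/17 · 16/17 · ··· · 12/17 ≈ 0.3692.
P(at least two equal) = 1 − 0.3692 = 0.6308.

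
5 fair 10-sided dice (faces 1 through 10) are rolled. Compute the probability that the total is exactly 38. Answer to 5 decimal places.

0.01745

There are 10^5 = 100000 equally likely outcomes.
The number of ordered 5-tuples from {1,…,10} summing to 38 is 1745.
P(sum = 38) = 1745/100000 = 349/20000 ≈ 0.01745.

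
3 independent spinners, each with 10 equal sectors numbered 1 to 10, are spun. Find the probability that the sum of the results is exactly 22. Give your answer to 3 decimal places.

There are 10^3 = 1000 equally likely outcomes.
The number of ordered 3-tuples from {1,…,10} summing to 22 is 45.
P(sum = 22) = 45/1000 = 9/200 ≈ 0.045.

0.045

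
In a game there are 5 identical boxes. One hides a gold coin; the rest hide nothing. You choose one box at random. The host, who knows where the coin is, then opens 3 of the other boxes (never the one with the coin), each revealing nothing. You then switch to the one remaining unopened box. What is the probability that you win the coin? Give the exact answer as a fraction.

4/5

Your original box holds the coin with probability 1/5, so the other 4 collectively hold it with probability 4/5.
The host can always find 3 empty boxes to open, so the reveals don't change that 4/5; it is now spread over the 1 remaining unopened box.
P(win by switching) = (4/5) · (1/1) = 4/5.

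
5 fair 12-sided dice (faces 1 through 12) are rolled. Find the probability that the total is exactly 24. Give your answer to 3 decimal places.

0.029

There are 12^5 = 248832 equally likely outcomes.
The number of ordered 5-tuples from {1,…,12} summing to 24 is 7205.
P(sum = 24) = 7205/248832 ≈ 0.029.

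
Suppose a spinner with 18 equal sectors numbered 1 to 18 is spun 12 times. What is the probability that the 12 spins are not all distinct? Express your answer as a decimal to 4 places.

0.9923

P(all 12 different) = 18/18 · 17/18 · ··· · 7/18 ≈ 0.0077.
P(at least two equal) = 1 − 0.0077 = 0.9923.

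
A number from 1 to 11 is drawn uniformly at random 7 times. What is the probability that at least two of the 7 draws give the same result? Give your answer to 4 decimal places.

P(all 7 different) = 11/11 · 10/11 · ··· · 5/11 ≈ 0.0853.
P(at least two equal) = 1 − 0.0853 = 0.9147.

0.9147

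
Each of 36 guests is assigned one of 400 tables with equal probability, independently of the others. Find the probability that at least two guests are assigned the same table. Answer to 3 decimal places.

0.803

It's easier to compute the probability that all 36 are distinct.
P(all distinct) = 400/400 · 399/400 · ··· · 365/400 ≈ 0.197.
So the probability of at least one match is 1 − 0.197 = 0.803.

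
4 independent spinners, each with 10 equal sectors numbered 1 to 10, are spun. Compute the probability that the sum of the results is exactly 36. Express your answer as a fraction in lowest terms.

7/2000

There are 10^4 = 10000 equally likely outcomes.
The number of ordered 4-tuples from {1,…,10} summing to 36 is 35.
P(sum = 36) = 35/10000 = 7/2000.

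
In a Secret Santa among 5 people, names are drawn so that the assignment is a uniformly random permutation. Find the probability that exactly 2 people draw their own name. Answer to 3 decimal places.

0.167

Choose which 2 of the 5 are fixed: C(5,2) = 10 ways.
The remaining 3 must have no fixed point: D(3) = 2.
P = 10·2/120 = 1/6 ≈ 0.167.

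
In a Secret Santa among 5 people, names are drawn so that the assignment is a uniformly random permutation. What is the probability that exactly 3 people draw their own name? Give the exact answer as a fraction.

1/12

Choose which 3 of the 5 are fixed: C(5,3) = 10 ways.
The remaining 2 must have no fixed point: D(2) = 1.
P = 10·1/120 = 1/12.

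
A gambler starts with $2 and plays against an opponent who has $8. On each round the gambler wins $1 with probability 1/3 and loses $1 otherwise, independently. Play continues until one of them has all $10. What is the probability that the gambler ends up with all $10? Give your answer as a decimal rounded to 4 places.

0.0029

Let r = q/p = (2/3)/(1/3) = 2. The recurrence P(i) = p·P(i+1) + q·P(i−1) with P(0)=0, P(10)=1 gives P(i) = (1 − r^i)/(1 − r^10).
P(2) = (1 − (2)^2) / (1 − (2)^10) = 1/341 ≈ 0.0029.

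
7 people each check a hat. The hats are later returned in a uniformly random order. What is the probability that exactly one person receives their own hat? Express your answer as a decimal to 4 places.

0.3681

Choose which one is fixed: C(7,1) = 7 ways.
The remaining 6 must have no fixed point: D(6) = 265.
P = 7·265/5040 = 53/144 ≈ 0.3681.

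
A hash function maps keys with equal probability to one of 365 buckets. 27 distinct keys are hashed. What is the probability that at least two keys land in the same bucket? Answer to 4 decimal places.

0.6269

It's easier to compute the probability that all 27 are distinct.
P(all distinct) = 365/365 · 364/365 · ··· · 339/365 ≈ 0.3731.
So the probability of at least one match is 1 − 0.3731 = 0.6269.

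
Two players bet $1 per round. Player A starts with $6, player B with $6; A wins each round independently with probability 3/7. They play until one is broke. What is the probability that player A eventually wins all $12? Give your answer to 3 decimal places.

Let r = q/p = (4/7)/(3/7) = 4/3. The recurrence P(i) = p·P(i+1) + q·P(i−1) with P(0)=0, P(12)=1 gives P(i) = (1 − r^i)/(1 − r^12).
P(6) = (1 − (4/3)^6) / (1 − (4/3)^12) = 729/4825 ≈ 0.151.

0.151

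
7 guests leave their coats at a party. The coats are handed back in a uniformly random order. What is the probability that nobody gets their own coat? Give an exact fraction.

103/280

This is the derangement probability: permutations of 7 with no fixed point.
D(7) = 7! · (1 − 1/1! + 1/2! − ··· + (−1)^7/7!) = 1854.
P = 1854/5040 = 103/280.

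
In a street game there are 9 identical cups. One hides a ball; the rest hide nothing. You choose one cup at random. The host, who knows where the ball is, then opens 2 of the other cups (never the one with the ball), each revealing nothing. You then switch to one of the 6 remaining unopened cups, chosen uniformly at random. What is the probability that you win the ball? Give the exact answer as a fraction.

Your original cup holds the ball with probability 1/9, so the other 8 collectively hold it with probability 8/9.
The host can always find 2 empty cups to open, so the reveals don't change that 8/9; it is now spread over the 6 remaining unopened cups.
P(win by switching) = (8/9) · (1/6) = 4/27.

4/27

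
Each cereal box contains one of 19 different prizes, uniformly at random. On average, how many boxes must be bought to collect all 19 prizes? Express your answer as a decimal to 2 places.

After i distinct types are collected, each trial gives a new one with probability (19−i)/19, so the expected wait for the next new type is 19/(19−i).
E = 19/19 + 19/18 + 19/17 + 19/16 + 19/15 + 19/14 + 19/13 + 19/12 + 19/11 + 19/10 + 19/9 + 19/8 + 19/7 + 19/6 + 19/5 + 19/4 + 19/3 + 19/2 + 19/1 = 275295799/4084080 ≈ 67.41.

67.41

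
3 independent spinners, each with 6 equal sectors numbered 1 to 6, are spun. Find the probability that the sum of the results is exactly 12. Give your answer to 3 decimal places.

0.116

There are 6^3 = 216 equally likely outcomes.
The number of ordered 3-tuples from {1,…,6} summing to 12 is 25.
P(sum = 12) = 25/216 ≈ 0.116.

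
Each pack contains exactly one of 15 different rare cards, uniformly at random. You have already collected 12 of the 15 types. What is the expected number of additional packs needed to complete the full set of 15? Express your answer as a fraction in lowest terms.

Starting from 12 distinct types, each trial gives a new one with probability (15−i)/15 when i types are held, so the wait for the next new type is 15/(15−i).
E = 15/3 + 15/2 + 15/1 = 55/2.

55/2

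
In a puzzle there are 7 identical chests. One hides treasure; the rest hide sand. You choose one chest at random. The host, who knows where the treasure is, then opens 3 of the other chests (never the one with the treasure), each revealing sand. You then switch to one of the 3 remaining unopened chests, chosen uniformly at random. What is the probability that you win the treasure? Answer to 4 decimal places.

Your original chest holds the treasure with probability 1/7, so the other 6 collectively hold it with probability 6/7.
The host can always find 3 empty chests to open, so the reveals don't change that 6/7; it is now spread over the 3 remaining unopened chests.
P(win by switching) = (6/7) · (1/3) = 2/7 ≈ 0.2857.

0.2857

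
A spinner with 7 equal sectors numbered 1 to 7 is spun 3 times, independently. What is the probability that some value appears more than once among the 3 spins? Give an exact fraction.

19/49

P(all 3 different) = 7/7 · 6/7 · ··· · 5/7 = 30/49.
P(at least two equal) = 1 − 30/49 = 19/49.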